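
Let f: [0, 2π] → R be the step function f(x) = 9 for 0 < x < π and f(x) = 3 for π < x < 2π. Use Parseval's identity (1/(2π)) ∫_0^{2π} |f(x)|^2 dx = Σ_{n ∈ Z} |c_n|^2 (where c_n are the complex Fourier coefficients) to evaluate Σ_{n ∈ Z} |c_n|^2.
Σ |c_n|^2 = 45

Parseval equates the L^2 energy of f (normalised by 1/(2π)) with the ℓ^2 sum of its Fourier coefficients: (1/(2π)) ∫_0^{2π} |f|^2 = Σ |c_n|^2.
Compute the left side: (1/(2π)) [∫_0^π 9^2 dx + ∫_π^{2π} 3^2 dx] = (1/(2π)) · (81π + 9π) = (81 + 9)/2 = 45.
So Σ_{n ∈ Z} |c_n|^2 = 45.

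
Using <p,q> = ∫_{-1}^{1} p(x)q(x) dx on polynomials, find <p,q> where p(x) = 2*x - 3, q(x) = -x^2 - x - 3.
<p,q> = 56/3

Expand the product: p(x)·q(x) = -2*x^3 + x^2 - 3*x + 9.
∫_{-1}^{1} of each monomial x^k gives [2/(k+1) if k even, 0 if k odd]. Integrating term-by-term (or equivalently evaluating the antiderivative F(x) = -x^4/2 + x^3/3 - 3*x^2/2 + 9*x at the endpoints):
  F(1) − F(−1) = 22/3 − (-34/3) = 56/3.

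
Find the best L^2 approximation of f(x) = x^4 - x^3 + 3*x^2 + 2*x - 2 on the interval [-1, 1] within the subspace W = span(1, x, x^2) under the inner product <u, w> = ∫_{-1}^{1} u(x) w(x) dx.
g(x) = 27*x^2/7 + 7*x/5 - 73/35

The best approximation g ∈ W is the orthogonal projection of f onto W. Writing g = a_0 + a_1 x + a_2 x^2, the coefficients solve the normal equations G · a = b where
  G_{ij} = <φ_i, φ_j> and b_i = <f, φ_i>, with φ_0 = 1, φ_1 = x, φ_2 = x^2.
G =
  [2, 0, 2/3]
  [0, 2/3, 0]
  [2/3, 0, 2/5],
b = (-8/5, 14/15, 16/105).
Solving gives a_0 = -73/35, a_1 = 7/5, a_2 = 27/7, so
  g(x) = 27*x^2/7 + 7*x/5 - 73/35.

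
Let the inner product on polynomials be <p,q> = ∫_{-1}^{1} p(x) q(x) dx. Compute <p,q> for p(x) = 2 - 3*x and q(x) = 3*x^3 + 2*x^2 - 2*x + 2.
<p,q> = 166/15

Expand the product: p(x)·q(x) = -9*x^4 + 10*x^2 - 10*x + 4.
∫_{-1}^{1} of each monomial x^k gives [2/(k+1) if k even, 0 if k odd]. Integrating term-by-term (or equivalently evaluating the antiderivative F(x) = -9*x^5/5 + 10*x^3/3 - 5*x^2 + 4*x at the endpoints):
  F(1) − F(−1) = 8/15 − (-158/15) = 166/15.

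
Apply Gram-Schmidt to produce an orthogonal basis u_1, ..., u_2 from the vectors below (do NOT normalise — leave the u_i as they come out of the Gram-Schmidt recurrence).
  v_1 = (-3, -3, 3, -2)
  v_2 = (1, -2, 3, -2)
Orthogonal basis:
  u_1 = (-3, -3, 3, -2)
  u_2 = (79/31, -14/31, 45/31, -30/31)

Apply the Gram-Schmidt recurrence
  u_1 = v_1
  u_i = v_i − Σ_{j<i} ((v_i · u_j) / (u_j · u_j)) · u_j.

Step by step this gives:
  u_1 = (-3, -3, 3, -2)
  u_2 = (79/31, -14/31, 45/31, -30/31)

Orthogonality check:
  u_2 · u_1 = 0 (should be 0)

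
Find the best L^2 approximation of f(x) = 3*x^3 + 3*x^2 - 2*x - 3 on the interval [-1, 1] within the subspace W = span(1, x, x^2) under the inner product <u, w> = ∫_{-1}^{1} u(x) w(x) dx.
g(x) = 3*x^2 - x/5 - 3

The best approximation g ∈ W is the orthogonal projection of f onto W. Writing g = a_0 + a_1 x + a_2 x^2, the coefficients solve the normal equations G · a = b where
  G_{ij} = <φ_i, φ_j> and b_i = <f, φ_i>, with φ_0 = 1, φ_1 = x, φ_2 = x^2.
G =
  [2, 0, 2/3]
  [0, 2/3, 0]
  [2/3, 0, 2/5],
b = (-4, -2/15, -4/5).
Solving gives a_0 = -3, a_1 = -1/5, a_2 = 3, so
  g(x) = 3*x^2 - x/5 - 3.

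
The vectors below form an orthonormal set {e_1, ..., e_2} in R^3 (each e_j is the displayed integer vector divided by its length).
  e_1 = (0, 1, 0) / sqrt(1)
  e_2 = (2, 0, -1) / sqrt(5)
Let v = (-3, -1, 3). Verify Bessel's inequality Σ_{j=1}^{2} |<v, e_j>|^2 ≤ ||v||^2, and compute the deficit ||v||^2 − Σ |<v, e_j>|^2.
Σ |<v, e_j>|^2 = 86/5; ||v||^2 = 19; deficit = 9/5

Write each e_j = u_j / sqrt(<u_j, u_j>) where u_j is the displayed integer vector. Then <v, e_j> = <v, u_j> / sqrt(<u_j, u_j>), so |<v, e_j>|^2 = <v, u_j>^2 / <u_j, u_j>.
Coefficients: <v, e_1> = -1/sqrt(1), <v, e_2> = -9/sqrt(5).
Square and sum: Σ |<v, e_j>|^2 = 86/5.
Compute ||v||^2 = v·v = 19.
Deficit = 19 − 86/5 = 9/5 ≥ 0, confirming Bessel's inequality. (The deficit equals ||v − Σ <v,e_j> e_j||^2, the squared distance from v to span{e_j}.)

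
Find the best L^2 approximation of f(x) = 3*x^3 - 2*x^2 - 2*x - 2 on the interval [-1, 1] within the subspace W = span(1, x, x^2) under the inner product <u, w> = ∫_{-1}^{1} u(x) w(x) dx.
g(x) = -2*x^2 - x/5 - 2

The best approximation g ∈ W is the orthogonal projection of f onto W. Writing g = a_0 + a_1 x + a_2 x^2, the coefficients solve the normal equations G · a = b where
  G_{ij} = <φ_i, φ_j> and b_i = <f, φ_i>, with φ_0 = 1, φ_1 = x, φ_2 = x^2.
G =
  [2, 0, 2/3]
  [0, 2/3, 0]
  [2/3, 0, 2/5],
b = (-16/3, -2/15, -32/15).
Solving gives a_0 = -2, a_1 = -1/5, a_2 = -2, so
  g(x) = -2*x^2 - x/5 - 2.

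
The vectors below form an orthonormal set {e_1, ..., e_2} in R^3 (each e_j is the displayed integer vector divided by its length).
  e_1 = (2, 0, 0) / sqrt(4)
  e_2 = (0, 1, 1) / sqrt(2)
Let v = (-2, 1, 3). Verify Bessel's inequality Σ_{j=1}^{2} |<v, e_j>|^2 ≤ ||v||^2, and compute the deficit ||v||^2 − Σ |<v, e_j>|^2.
Σ |<v, e_j>|^2 = 12; ||v||^2 = 14; deficit = 2

Write each e_j = u_j / sqrt(<u_j, u_j>) where u_j is the displayed integer vector. Then <v, e_j> = <v, u_j> / sqrt(<u_j, u_j>), so |<v, e_j>|^2 = <v, u_j>^2 / <u_j, u_j>.
Coefficients: <v, e_1> = -4/sqrt(4), <v, e_2> = 4/sqrt(2).
Square and sum: Σ |<v, e_j>|^2 = 12.
Compute ||v||^2 = v·v = 14.
Deficit = 14 − 12 = 2 ≥ 0, confirming Bessel's inequality. (The deficit equals ||v − Σ <v,e_j> e_j||^2, the squared distance from v to span{e_j}.)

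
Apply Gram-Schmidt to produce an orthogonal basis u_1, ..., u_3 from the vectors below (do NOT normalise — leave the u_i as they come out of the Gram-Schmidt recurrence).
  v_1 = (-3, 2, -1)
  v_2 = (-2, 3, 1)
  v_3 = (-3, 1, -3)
Orthogonal basis:
  u_1 = (-3, 2, -1)
  u_2 = (5/14, 10/7, 25/14)
  u_3 = (1/3, 1/3, -1/3)

Apply the Gram-Schmidt recurrence
  u_1 = v_1
  u_i = v_i − Σ_{j<i} ((v_i · u_j) / (u_j · u_j)) · u_j.

Step by step this gives:
  u_1 = (-3, 2, -1)
  u_2 = (5/14, 10/7, 25/14)
  u_3 = (1/3, 1/3, -1/3)

Orthogonality check:
  u_2 · u_1 = 0 (should be 0)
  u_3 · u_1 = 0 (should be 0)
  u_3 · u_2 = 0 (should be 0)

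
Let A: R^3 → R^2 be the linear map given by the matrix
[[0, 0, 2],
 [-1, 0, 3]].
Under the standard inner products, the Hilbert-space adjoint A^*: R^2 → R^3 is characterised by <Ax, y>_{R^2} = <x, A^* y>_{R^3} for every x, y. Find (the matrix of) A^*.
A^* = A^T =
[[0, -1],
 [0, 0],
 [2, 3]]

For real matrices with standard dot products, the defining identity <Ax, y> = <x, A^* y> gives (Ax)^T y = x^T (A^*) y, i.e. x^T A^T y = x^T (A^*) y. Since this holds for all x, y, we must have A^* = A^T. Therefore
A^* =
[[0, -1],
 [0, 0],
 [2, 3]].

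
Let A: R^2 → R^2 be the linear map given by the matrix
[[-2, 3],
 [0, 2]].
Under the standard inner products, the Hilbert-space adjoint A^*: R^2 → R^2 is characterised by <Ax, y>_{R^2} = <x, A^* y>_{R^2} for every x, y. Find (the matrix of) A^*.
A^* = A^T =
[[-2, 0],
 [3, 2]]

For real matrices with standard dot products, the defining identity <Ax, y> = <x, A^* y> gives (Ax)^T y = x^T (A^*) y, i.e. x^T A^T y = x^T (A^*) y. Since this holds for all x, y, we must have A^* = A^T. Therefore
A^* =
[[-2, 0],
 [3, 2]].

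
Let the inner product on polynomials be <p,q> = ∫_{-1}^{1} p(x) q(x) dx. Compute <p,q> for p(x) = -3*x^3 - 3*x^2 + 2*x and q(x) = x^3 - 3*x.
<p,q> = -16/35

Expand the product: p(x)·q(x) = -3*x^6 - 3*x^5 + 11*x^4 + 9*x^3 - 6*x^2.
∫_{-1}^{1} of each monomial x^k gives [2/(k+1) if k even, 0 if k odd]. Integrating term-by-term (or equivalently evaluating the antiderivative F(x) = -3*x^7/7 - x^6/2 + 11*x^5/5 + 9*x^4/4 - 2*x^3 at the endpoints):
  F(1) − F(−1) = 213/140 − (277/140) = -16/35.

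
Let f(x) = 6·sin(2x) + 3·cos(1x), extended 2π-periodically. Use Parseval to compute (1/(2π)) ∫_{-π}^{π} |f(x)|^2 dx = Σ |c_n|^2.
Σ |c_n|^2 = 45/2

Expand |f|^2 and use orthogonality of {sin(nx), cos(mx)} on [-π, π]:
  ∫_{-π}^{π} sin(nx)^2 dx = π, ∫ cos(mx)^2 dx = π, and cross terms integrate to 0.
So ∫_{-π}^{π} f(x)^2 dx = 6^2 · π + 3^2 · π = (36 + 9)π.
Divide by 2π: (36 + 9)/2 = 45/2.
By Parseval, this equals Σ |c_n|^2.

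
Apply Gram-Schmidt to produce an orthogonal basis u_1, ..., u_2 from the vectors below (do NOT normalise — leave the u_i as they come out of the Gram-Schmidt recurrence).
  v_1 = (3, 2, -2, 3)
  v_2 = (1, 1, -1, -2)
Orthogonal basis:
  u_1 = (3, 2, -2, 3)
  u_2 = (23/26, 12/13, -12/13, -55/26)

Apply the Gram-Schmidt recurrence
  u_1 = v_1
  u_i = v_i − Σ_{j<i} ((v_i · u_j) / (u_j · u_j)) · u_j.

Step by step this gives:
  u_1 = (3, 2, -2, 3)
  u_2 = (23/26, 12/13, -12/13, -55/26)

Orthogonality check:
  u_2 · u_1 = 0 (should be 0)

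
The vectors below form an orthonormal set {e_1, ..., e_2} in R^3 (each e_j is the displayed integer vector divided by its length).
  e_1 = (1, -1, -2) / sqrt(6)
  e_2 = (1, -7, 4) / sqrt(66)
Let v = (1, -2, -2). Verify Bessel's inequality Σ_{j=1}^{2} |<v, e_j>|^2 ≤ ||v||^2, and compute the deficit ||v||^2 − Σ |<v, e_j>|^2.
Σ |<v, e_j>|^2 = 98/11; ||v||^2 = 9; deficit = 1/11

Write each e_j = u_j / sqrt(<u_j, u_j>) where u_j is the displayed integer vector. Then <v, e_j> = <v, u_j> / sqrt(<u_j, u_j>), so |<v, e_j>|^2 = <v, u_j>^2 / <u_j, u_j>.
Coefficients: <v, e_1> = 7/sqrt(6), <v, e_2> = 7/sqrt(66).
Square and sum: Σ |<v, e_j>|^2 = 98/11.
Compute ||v||^2 = v·v = 9.
Deficit = 9 − 98/11 = 1/11 ≥ 0, confirming Bessel's inequality. (The deficit equals ||v − Σ <v,e_j> e_j||^2, the squared distance from v to span{e_j}.)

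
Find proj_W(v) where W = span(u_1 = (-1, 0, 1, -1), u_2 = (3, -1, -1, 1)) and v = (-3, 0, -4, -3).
proj_W(v) = (-26/11, 14/11, -2/11, 2/11)

Set up U = [u_1 | ... | u_2] ∈ R^(4×2). The projector onto W = col(U) is P = U (U^T U)^(-1) U^T.
Compute U^T U =
  [3, -5]
  [-5, 12],
and U^T v = (2, -8).
Solve U^T U · c = U^T v for the coefficients: c = (-16/11, -14/11). The projection is proj_W(v) = U c.
Check: (v - proj_W(v)) · u_1 = 0  (should be 0).
Check: (v - proj_W(v)) · u_2 = 0  (should be 0).
Result: proj_W(v) = (-26/11, 14/11, -2/11, 2/11).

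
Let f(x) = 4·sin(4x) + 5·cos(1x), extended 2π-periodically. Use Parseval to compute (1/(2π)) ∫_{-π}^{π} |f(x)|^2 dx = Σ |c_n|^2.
Σ |c_n|^2 = 41/2

Expand |f|^2 and use orthogonality of {sin(nx), cos(mx)} on [-π, π]:
  ∫_{-π}^{π} sin(nx)^2 dx = π, ∫ cos(mx)^2 dx = π, and cross terms integrate to 0.
So ∫_{-π}^{π} f(x)^2 dx = 4^2 · π + 5^2 · π = (16 + 25)π.
Divide by 2π: (16 + 25)/2 = 41/2.
By Parseval, this equals Σ |c_n|^2.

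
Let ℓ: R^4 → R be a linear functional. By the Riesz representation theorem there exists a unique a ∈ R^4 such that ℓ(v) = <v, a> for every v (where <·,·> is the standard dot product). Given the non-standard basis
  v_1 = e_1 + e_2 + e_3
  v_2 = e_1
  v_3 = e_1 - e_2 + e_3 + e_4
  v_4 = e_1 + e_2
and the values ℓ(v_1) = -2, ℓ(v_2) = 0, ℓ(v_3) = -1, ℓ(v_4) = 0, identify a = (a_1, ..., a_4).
a = (0, 0, -2, 1)

Write a = (a_1, ..., a_4) in the standard basis. For each basis vector v_i, ℓ(v_i) = <v_i, a> is a linear equation in the a_j's. Collect the n equations into a matrix system V a = ℓ, where row i of V is v_i (expressed in the standard basis). Since V is invertible (lower-triangular with 1s on the diagonal, up to permutation), solve by back-substitution:
  V =
[[1, 1, 1, 0],
 [1, 0, 0, 0],
 [1, -1, 1, 1],
 [1, 1, 0, 0]]
  V a = (-2, 0, -1, 0)
Solving gives a = (0, 0, -2, 1).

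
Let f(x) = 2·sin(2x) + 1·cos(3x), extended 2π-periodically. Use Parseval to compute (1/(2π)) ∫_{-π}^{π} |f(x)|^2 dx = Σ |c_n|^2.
Σ |c_n|^2 = 5/2

Expand |f|^2 and use orthogonality of {sin(nx), cos(mx)} on [-π, π]:
  ∫_{-π}^{π} sin(nx)^2 dx = π, ∫ cos(mx)^2 dx = π, and cross terms integrate to 0.
So ∫_{-π}^{π} f(x)^2 dx = 2^2 · π + 1^2 · π = (4 + 1)π.
Divide by 2π: (4 + 1)/2 = 5/2.
By Parseval, this equals Σ |c_n|^2.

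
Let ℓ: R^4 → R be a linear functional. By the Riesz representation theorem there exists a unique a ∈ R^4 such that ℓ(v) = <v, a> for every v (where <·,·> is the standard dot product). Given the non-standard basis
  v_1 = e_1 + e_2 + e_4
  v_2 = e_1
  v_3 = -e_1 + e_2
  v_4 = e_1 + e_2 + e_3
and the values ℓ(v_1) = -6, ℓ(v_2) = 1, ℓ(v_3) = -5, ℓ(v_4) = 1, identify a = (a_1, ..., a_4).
a = (1, -4, 4, -3)

Write a = (a_1, ..., a_4) in the standard basis. For each basis vector v_i, ℓ(v_i) = <v_i, a> is a linear equation in the a_j's. Collect the n equations into a matrix system V a = ℓ, where row i of V is v_i (expressed in the standard basis). Since V is invertible (lower-triangular with 1s on the diagonal, up to permutation), solve by back-substitution:
  V =
[[1, 1, 0, 1],
 [1, 0, 0, 0],
 [-1, 1, 0, 0],
 [1, 1, 1, 0]]
  V a = (-6, 1, -5, 1)
Solving gives a = (1, -4, 4, -3).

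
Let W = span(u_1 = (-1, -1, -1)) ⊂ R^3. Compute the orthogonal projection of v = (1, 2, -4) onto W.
proj_W(v) = (-1/3, -1/3, -1/3)

Set up U = [u_1 | ... | u_1] ∈ R^(3×1). The projector onto W = col(U) is P = U (U^T U)^(-1) U^T.
Compute U^T U =
  [3],
and U^T v = (1).
Solve U^T U · c = U^T v for the coefficients: c = (1/3). The projection is proj_W(v) = U c.
Check: (v - proj_W(v)) · u_1 = 0  (should be 0).
Result: proj_W(v) = (-1/3, -1/3, -1/3).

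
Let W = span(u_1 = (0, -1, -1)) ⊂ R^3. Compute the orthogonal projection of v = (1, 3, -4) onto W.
proj_W(v) = (0, -1/2, -1/2)

Set up U = [u_1 | ... | u_1] ∈ R^(3×1). The projector onto W = col(U) is P = U (U^T U)^(-1) U^T.
Compute U^T U =
  [2],
and U^T v = (1).
Solve U^T U · c = U^T v for the coefficients: c = (1/2). The projection is proj_W(v) = U c.
Check: (v - proj_W(v)) · u_1 = 0  (should be 0).
Result: proj_W(v) = (0, -1/2, -1/2).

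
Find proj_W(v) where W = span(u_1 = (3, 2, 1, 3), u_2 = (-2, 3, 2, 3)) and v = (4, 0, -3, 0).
proj_W(v) = (2006/477, -487/477, -454/477, -11/53)

Set up U = [u_1 | ... | u_2] ∈ R^(4×2). The projector onto W = col(U) is P = U (U^T U)^(-1) U^T.
Compute U^T U =
  [23, 11]
  [11, 26],
and U^T v = (9, -14).
Solve U^T U · c = U^T v for the coefficients: c = (388/477, -421/477). The projection is proj_W(v) = U c.
Check: (v - proj_W(v)) · u_1 = 0  (should be 0).
Check: (v - proj_W(v)) · u_2 = 0  (should be 0).
Result: proj_W(v) = (2006/477, -487/477, -454/477, -11/53).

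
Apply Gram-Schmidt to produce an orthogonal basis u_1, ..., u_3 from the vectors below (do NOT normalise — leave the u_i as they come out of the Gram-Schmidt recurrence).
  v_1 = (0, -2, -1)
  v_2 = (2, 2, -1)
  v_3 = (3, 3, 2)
Orthogonal basis:
  u_1 = (0, -2, -1)
  u_2 = (2, 4/5, -8/5)
  u_3 = (14/9, -7/9, 14/9)

Apply the Gram-Schmidt recurrence
  u_1 = v_1
  u_i = v_i − Σ_{j<i} ((v_i · u_j) / (u_j · u_j)) · u_j.

Step by step this gives:
  u_1 = (0, -2, -1)
  u_2 = (2, 4/5, -8/5)
  u_3 = (14/9, -7/9, 14/9)

Orthogonality check:
  u_2 · u_1 = 0 (should be 0)
  u_3 · u_1 = 0 (should be 0)
  u_3 · u_2 = 0 (should be 0)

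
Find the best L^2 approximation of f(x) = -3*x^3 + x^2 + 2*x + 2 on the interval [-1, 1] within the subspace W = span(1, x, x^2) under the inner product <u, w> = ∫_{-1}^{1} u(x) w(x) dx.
g(x) = x^2 + x/5 + 2

The best approximation g ∈ W is the orthogonal projection of f onto W. Writing g = a_0 + a_1 x + a_2 x^2, the coefficients solve the normal equations G · a = b where
  G_{ij} = <φ_i, φ_j> and b_i = <f, φ_i>, with φ_0 = 1, φ_1 = x, φ_2 = x^2.
G =
  [2, 0, 2/3]
  [0, 2/3, 0]
  [2/3, 0, 2/5],
b = (14/3, 2/15, 26/15).
Solving gives a_0 = 2, a_1 = 1/5, a_2 = 1, so
  g(x) = x^2 + x/5 + 2.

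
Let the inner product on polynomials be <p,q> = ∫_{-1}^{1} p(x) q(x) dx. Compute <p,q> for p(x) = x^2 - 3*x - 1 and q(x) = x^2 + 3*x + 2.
<p,q> = -134/15

Expand the product: p(x)·q(x) = x^4 - 8*x^2 - 9*x - 2.
∫_{-1}^{1} of each monomial x^k gives [2/(k+1) if k even, 0 if k odd]. Integrating term-by-term (or equivalently evaluating the antiderivative F(x) = x^5/5 - 8*x^3/3 - 9*x^2/2 - 2*x at the endpoints):
  F(1) − F(−1) = -269/30 − (-1/30) = -134/15.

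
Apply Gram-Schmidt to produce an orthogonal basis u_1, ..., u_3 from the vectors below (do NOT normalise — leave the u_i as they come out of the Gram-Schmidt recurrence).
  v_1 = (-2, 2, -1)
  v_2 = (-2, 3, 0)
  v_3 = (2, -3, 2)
Orthogonal basis:
  u_1 = (-2, 2, -1)
  u_2 = (2/9, 7/9, 10/9)
  u_3 = (-12/17, -8/17, 8/17)

Apply the Gram-Schmidt recurrence
  u_1 = v_1
  u_i = v_i − Σ_{j<i} ((v_i · u_j) / (u_j · u_j)) · u_j.

Step by step this gives:
  u_1 = (-2, 2, -1)
  u_2 = (2/9, 7/9, 10/9)
  u_3 = (-12/17, -8/17, 8/17)

Orthogonality check:
  u_2 · u_1 = 0 (should be 0)
  u_3 · u_1 = 0 (should be 0)
  u_3 · u_2 = 0 (should be 0)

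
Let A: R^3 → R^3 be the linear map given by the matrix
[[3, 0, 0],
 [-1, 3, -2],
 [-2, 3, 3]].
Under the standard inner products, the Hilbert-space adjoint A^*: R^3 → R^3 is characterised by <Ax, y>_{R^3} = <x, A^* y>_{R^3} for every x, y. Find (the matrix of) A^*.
A^* = A^T =
[[3, -1, -2],
 [0, 3, 3],
 [0, -2, 3]]

For real matrices with standard dot products, the defining identity <Ax, y> = <x, A^* y> gives (Ax)^T y = x^T (A^*) y, i.e. x^T A^T y = x^T (A^*) y. Since this holds for all x, y, we must have A^* = A^T. Therefore
A^* =
[[3, -1, -2],
 [0, 3, 3],
 [0, -2, 3]].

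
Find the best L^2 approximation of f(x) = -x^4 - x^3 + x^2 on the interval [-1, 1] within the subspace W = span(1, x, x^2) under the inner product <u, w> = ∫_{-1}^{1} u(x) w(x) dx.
g(x) = x^2/7 - 3*x/5 + 3/35

The best approximation g ∈ W is the orthogonal projection of f onto W. Writing g = a_0 + a_1 x + a_2 x^2, the coefficients solve the normal equations G · a = b where
  G_{ij} = <φ_i, φ_j> and b_i = <f, φ_i>, with φ_0 = 1, φ_1 = x, φ_2 = x^2.
G =
  [2, 0, 2/3]
  [0, 2/3, 0]
  [2/3, 0, 2/5],
b = (4/15, -2/5, 4/35).
Solving gives a_0 = 3/35, a_1 = -3/5, a_2 = 1/7, so
  g(x) = x^2/7 - 3*x/5 + 3/35.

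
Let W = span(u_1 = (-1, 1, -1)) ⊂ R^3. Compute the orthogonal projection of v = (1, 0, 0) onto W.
proj_W(v) = (1/3, -1/3, 1/3)

Set up U = [u_1 | ... | u_1] ∈ R^(3×1). The projector onto W = col(U) is P = U (U^T U)^(-1) U^T.
Compute U^T U =
  [3],
and U^T v = (-1).
Solve U^T U · c = U^T v for the coefficients: c = (-1/3). The projection is proj_W(v) = U c.
Check: (v - proj_W(v)) · u_1 = 0  (should be 0).
Result: proj_W(v) = (1/3, -1/3, 1/3).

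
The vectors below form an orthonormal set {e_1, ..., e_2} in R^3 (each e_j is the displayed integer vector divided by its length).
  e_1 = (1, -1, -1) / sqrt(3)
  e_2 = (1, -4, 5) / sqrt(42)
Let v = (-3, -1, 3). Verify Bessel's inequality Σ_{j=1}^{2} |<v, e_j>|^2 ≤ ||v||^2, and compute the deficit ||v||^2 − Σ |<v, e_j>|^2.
Σ |<v, e_j>|^2 = 101/7; ||v||^2 = 19; deficit = 32/7

Write each e_j = u_j / sqrt(<u_j, u_j>) where u_j is the displayed integer vector. Then <v, e_j> = <v, u_j> / sqrt(<u_j, u_j>), so |<v, e_j>|^2 = <v, u_j>^2 / <u_j, u_j>.
Coefficients: <v, e_1> = -5/sqrt(3), <v, e_2> = 16/sqrt(42).
Square and sum: Σ |<v, e_j>|^2 = 101/7.
Compute ||v||^2 = v·v = 19.
Deficit = 19 − 101/7 = 32/7 ≥ 0, confirming Bessel's inequality. (The deficit equals ||v − Σ <v,e_j> e_j||^2, the squared distance from v to span{e_j}.)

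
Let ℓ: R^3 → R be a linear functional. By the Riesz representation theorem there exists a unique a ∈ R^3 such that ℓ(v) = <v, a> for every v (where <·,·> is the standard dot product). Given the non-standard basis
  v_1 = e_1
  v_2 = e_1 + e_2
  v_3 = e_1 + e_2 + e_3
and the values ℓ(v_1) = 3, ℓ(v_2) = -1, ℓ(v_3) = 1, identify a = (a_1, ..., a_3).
a = (3, -4, 2)

Write a = (a_1, ..., a_3) in the standard basis. For each basis vector v_i, ℓ(v_i) = <v_i, a> is a linear equation in the a_j's. Collect the n equations into a matrix system V a = ℓ, where row i of V is v_i (expressed in the standard basis). Since V is invertible (lower-triangular with 1s on the diagonal, up to permutation), solve by back-substitution:
  V =
[[1, 0, 0],
 [1, 1, 0],
 [1, 1, 1]]
  V a = (3, -1, 1)
Solving gives a = (3, -4, 2).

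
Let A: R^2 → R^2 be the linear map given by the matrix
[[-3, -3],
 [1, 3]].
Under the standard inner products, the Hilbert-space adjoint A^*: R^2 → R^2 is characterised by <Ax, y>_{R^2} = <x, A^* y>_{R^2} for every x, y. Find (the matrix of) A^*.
A^* = A^T =
[[-3, 1],
 [-3, 3]]

For real matrices with standard dot products, the defining identity <Ax, y> = <x, A^* y> gives (Ax)^T y = x^T (A^*) y, i.e. x^T A^T y = x^T (A^*) y. Since this holds for all x, y, we must have A^* = A^T. Therefore
A^* =
[[-3, 1],
 [-3, 3]].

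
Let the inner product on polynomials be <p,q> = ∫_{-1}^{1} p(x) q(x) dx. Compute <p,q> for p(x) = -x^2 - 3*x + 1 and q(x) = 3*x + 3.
<p,q> = -2

Expand the product: p(x)·q(x) = -3*x^3 - 12*x^2 - 6*x + 3.
∫_{-1}^{1} of each monomial x^k gives [2/(k+1) if k even, 0 if k odd]. Integrating term-by-term (or equivalently evaluating the antiderivative F(x) = -3*x^4/4 - 4*x^3 - 3*x^2 + 3*x at the endpoints):
  F(1) − F(−1) = -19/4 − (-11/4) = -2.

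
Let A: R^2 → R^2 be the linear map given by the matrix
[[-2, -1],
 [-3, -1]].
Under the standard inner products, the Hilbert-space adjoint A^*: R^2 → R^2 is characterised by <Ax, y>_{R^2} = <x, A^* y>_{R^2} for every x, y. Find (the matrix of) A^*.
A^* = A^T =
[[-2, -3],
 [-1, -1]]

For real matrices with standard dot products, the defining identity <Ax, y> = <x, A^* y> gives (Ax)^T y = x^T (A^*) y, i.e. x^T A^T y = x^T (A^*) y. Since this holds for all x, y, we must have A^* = A^T. Therefore
A^* =
[[-2, -3],
 [-1, -1]].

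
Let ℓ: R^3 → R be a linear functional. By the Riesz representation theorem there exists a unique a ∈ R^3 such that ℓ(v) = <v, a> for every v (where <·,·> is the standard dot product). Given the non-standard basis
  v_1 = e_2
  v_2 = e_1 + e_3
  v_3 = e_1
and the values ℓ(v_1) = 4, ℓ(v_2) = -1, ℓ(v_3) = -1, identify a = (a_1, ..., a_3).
a = (-1, 4, 0)

Write a = (a_1, ..., a_3) in the standard basis. For each basis vector v_i, ℓ(v_i) = <v_i, a> is a linear equation in the a_j's. Collect the n equations into a matrix system V a = ℓ, where row i of V is v_i (expressed in the standard basis). Since V is invertible (lower-triangular with 1s on the diagonal, up to permutation), solve by back-substitution:
  V =
[[0, 1, 0],
 [1, 0, 1],
 [1, 0, 0]]
  V a = (4, -1, -1)
Solving gives a = (-1, 4, 0).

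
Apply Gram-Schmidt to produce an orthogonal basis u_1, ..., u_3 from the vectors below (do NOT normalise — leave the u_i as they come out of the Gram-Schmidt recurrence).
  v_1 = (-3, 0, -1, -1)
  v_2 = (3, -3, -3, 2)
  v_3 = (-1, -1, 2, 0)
Orthogonal basis:
  u_1 = (-3, 0, -1, -1)
  u_2 = (9/11, -3, -41/11, 14/11)
  u_3 = (-154/277, -451/277, 363/277, 99/277)

Apply the Gram-Schmidt recurrence
  u_1 = v_1
  u_i = v_i − Σ_{j<i} ((v_i · u_j) / (u_j · u_j)) · u_j.

Step by step this gives:
  u_1 = (-3, 0, -1, -1)
  u_2 = (9/11, -3, -41/11, 14/11)
  u_3 = (-154/277, -451/277, 363/277, 99/277)

Orthogonality check:
  u_2 · u_1 = 0 (should be 0)
  u_3 · u_1 = 0 (should be 0)
  u_3 · u_2 = 0 (should be 0)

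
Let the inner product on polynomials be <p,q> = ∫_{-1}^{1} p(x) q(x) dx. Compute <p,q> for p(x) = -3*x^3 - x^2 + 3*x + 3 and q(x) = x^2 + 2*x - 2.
<p,q> = -112/15

Expand the product: p(x)·q(x) = -3*x^5 - 7*x^4 + 7*x^3 + 11*x^2 - 6.
∫_{-1}^{1} of each monomial x^k gives [2/(k+1) if k even, 0 if k odd]. Integrating term-by-term (or equivalently evaluating the antiderivative F(x) = -x^6/2 - 7*x^5/5 + 7*x^4/4 + 11*x^3/3 - 6*x at the endpoints):
  F(1) − F(−1) = -149/60 − (299/60) = -112/15.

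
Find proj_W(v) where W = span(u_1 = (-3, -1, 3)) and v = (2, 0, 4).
proj_W(v) = (-18/19, -6/19, 18/19)

Set up U = [u_1 | ... | u_1] ∈ R^(3×1). The projector onto W = col(U) is P = U (U^T U)^(-1) U^T.
Compute U^T U =
  [19],
and U^T v = (6).
Solve U^T U · c = U^T v for the coefficients: c = (6/19). The projection is proj_W(v) = U c.
Check: (v - proj_W(v)) · u_1 = 0  (should be 0).
Result: proj_W(v) = (-18/19, -6/19, 18/19).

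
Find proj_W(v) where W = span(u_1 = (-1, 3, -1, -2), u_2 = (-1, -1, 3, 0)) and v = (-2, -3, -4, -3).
proj_W(v) = (23/35, 3/5, -67/35, 1/35)

Set up U = [u_1 | ... | u_2] ∈ R^(4×2). The projector onto W = col(U) is P = U (U^T U)^(-1) U^T.
Compute U^T U =
  [15, -5]
  [-5, 11],
and U^T v = (3, -7).
Solve U^T U · c = U^T v for the coefficients: c = (-1/70, -9/14). The projection is proj_W(v) = U c.
Check: (v - proj_W(v)) · u_1 = 0  (should be 0).
Check: (v - proj_W(v)) · u_2 = 0  (should be 0).
Result: proj_W(v) = (23/35, 3/5, -67/35, 1/35).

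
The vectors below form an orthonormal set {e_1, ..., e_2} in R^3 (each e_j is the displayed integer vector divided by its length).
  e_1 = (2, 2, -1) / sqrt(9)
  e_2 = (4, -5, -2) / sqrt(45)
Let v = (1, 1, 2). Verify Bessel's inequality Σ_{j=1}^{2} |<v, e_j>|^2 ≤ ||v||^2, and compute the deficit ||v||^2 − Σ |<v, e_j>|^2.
Σ |<v, e_j>|^2 = 1; ||v||^2 = 6; deficit = 5

Write each e_j = u_j / sqrt(<u_j, u_j>) where u_j is the displayed integer vector. Then <v, e_j> = <v, u_j> / sqrt(<u_j, u_j>), so |<v, e_j>|^2 = <v, u_j>^2 / <u_j, u_j>.
Coefficients: <v, e_1> = 2/sqrt(9), <v, e_2> = -5/sqrt(45).
Square and sum: Σ |<v, e_j>|^2 = 1.
Compute ||v||^2 = v·v = 6.
Deficit = 6 − 1 = 5 ≥ 0, confirming Bessel's inequality. (The deficit equals ||v − Σ <v,e_j> e_j||^2, the squared distance from v to span{e_j}.)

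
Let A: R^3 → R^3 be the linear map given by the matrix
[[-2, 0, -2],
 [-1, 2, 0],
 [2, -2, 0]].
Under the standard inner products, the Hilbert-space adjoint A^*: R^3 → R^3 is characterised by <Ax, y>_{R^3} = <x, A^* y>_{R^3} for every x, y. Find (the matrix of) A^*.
A^* = A^T =
[[-2, -1, 2],
 [0, 2, -2],
 [-2, 0, 0]]

For real matrices with standard dot products, the defining identity <Ax, y> = <x, A^* y> gives (Ax)^T y = x^T (A^*) y, i.e. x^T A^T y = x^T (A^*) y. Since this holds for all x, y, we must have A^* = A^T. Therefore
A^* =
[[-2, -1, 2],
 [0, 2, -2],
 [-2, 0, 0]].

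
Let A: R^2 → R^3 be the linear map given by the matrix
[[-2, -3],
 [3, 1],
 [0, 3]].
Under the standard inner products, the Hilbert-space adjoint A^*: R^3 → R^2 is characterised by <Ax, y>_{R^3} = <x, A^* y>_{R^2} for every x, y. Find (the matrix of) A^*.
A^* = A^T =
[[-2, 3, 0],
 [-3, 1, 3]]

For real matrices with standard dot products, the defining identity <Ax, y> = <x, A^* y> gives (Ax)^T y = x^T (A^*) y, i.e. x^T A^T y = x^T (A^*) y. Since this holds for all x, y, we must have A^* = A^T. Therefore
A^* =
[[-2, 3, 0],
 [-3, 1, 3]].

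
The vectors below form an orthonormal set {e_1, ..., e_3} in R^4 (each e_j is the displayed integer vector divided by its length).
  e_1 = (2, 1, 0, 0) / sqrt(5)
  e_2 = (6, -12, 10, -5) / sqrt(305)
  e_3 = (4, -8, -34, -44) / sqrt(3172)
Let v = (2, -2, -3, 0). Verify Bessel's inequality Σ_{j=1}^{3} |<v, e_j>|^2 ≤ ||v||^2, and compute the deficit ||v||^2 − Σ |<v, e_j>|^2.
Σ |<v, e_j>|^2 = 77/13; ||v||^2 = 17; deficit = 144/13

Write each e_j = u_j / sqrt(<u_j, u_j>) where u_j is the displayed integer vector. Then <v, e_j> = <v, u_j> / sqrt(<u_j, u_j>), so |<v, e_j>|^2 = <v, u_j>^2 / <u_j, u_j>.
Coefficients: <v, e_1> = 2/sqrt(5), <v, e_2> = 6/sqrt(305), <v, e_3> = 126/sqrt(3172).
Square and sum: Σ |<v, e_j>|^2 = 77/13.
Compute ||v||^2 = v·v = 17.
Deficit = 17 − 77/13 = 144/13 ≥ 0, confirming Bessel's inequality. (The deficit equals ||v − Σ <v,e_j> e_j||^2, the squared distance from v to span{e_j}.)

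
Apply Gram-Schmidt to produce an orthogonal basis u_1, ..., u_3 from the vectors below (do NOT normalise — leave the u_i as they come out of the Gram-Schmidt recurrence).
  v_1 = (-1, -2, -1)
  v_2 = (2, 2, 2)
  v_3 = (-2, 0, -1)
Orthogonal basis:
  u_1 = (-1, -2, -1)
  u_2 = (2/3, -2/3, 2/3)
  u_3 = (-1/2, 0, 1/2)

Apply the Gram-Schmidt recurrence
  u_1 = v_1
  u_i = v_i − Σ_{j<i} ((v_i · u_j) / (u_j · u_j)) · u_j.

Step by step this gives:
  u_1 = (-1, -2, -1)
  u_2 = (2/3, -2/3, 2/3)
  u_3 = (-1/2, 0, 1/2)

Orthogonality check:
  u_2 · u_1 = 0 (should be 0)
  u_3 · u_1 = 0 (should be 0)
  u_3 · u_2 = 0 (should be 0)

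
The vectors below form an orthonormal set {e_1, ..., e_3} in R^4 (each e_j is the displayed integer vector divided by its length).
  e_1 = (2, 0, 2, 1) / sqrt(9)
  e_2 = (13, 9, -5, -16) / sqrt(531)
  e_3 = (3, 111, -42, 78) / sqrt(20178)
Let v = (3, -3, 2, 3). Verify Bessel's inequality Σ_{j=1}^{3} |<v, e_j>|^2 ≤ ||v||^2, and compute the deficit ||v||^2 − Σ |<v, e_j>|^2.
Σ |<v, e_j>|^2 = 461/19; ||v||^2 = 31; deficit = 128/19

Write each e_j = u_j / sqrt(<u_j, u_j>) where u_j is the displayed integer vector. Then <v, e_j> = <v, u_j> / sqrt(<u_j, u_j>), so |<v, e_j>|^2 = <v, u_j>^2 / <u_j, u_j>.
Coefficients: <v, e_1> = 13/sqrt(9), <v, e_2> = -46/sqrt(531), <v, e_3> = -174/sqrt(20178).
Square and sum: Σ |<v, e_j>|^2 = 461/19.
Compute ||v||^2 = v·v = 31.
Deficit = 31 − 461/19 = 128/19 ≥ 0, confirming Bessel's inequality. (The deficit equals ||v − Σ <v,e_j> e_j||^2, the squared distance from v to span{e_j}.)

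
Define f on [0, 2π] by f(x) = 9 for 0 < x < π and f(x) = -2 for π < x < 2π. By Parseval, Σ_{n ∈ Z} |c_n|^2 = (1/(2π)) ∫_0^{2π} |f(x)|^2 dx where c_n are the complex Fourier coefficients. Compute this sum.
Σ |c_n|^2 = 85/2

Parseval equates the L^2 energy of f (normalised by 1/(2π)) with the ℓ^2 sum of its Fourier coefficients: (1/(2π)) ∫_0^{2π} |f|^2 = Σ |c_n|^2.
Compute the left side: (1/(2π)) [∫_0^π 9^2 dx + ∫_π^{2π} (-2)^2 dx] = (1/(2π)) · (81π + 4π) = (81 + 4)/2 = 85/2.
So Σ_{n ∈ Z} |c_n|^2 = 85/2.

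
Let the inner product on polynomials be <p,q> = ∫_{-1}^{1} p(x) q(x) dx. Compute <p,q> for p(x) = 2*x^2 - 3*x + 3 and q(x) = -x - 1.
<p,q> = -16/3

Expand the product: p(x)·q(x) = -2*x^3 + x^2 - 3.
∫_{-1}^{1} of each monomial x^k gives [2/(k+1) if k even, 0 if k odd]. Integrating term-by-term (or equivalently evaluating the antiderivative F(x) = -x^4/2 + x^3/3 - 3*x at the endpoints):
  F(1) − F(−1) = -19/6 − (13/6) = -16/3.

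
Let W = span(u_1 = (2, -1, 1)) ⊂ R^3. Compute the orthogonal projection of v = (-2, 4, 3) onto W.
proj_W(v) = (-5/3, 5/6, -5/6)

Set up U = [u_1 | ... | u_1] ∈ R^(3×1). The projector onto W = col(U) is P = U (U^T U)^(-1) U^T.
Compute U^T U =
  [6],
and U^T v = (-5).
Solve U^T U · c = U^T v for the coefficients: c = (-5/6). The projection is proj_W(v) = U c.
Check: (v - proj_W(v)) · u_1 = 0  (should be 0).
Result: proj_W(v) = (-5/3, 5/6, -5/6).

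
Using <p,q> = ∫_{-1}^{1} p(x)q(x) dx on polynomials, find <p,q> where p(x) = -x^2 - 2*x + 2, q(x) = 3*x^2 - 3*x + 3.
<p,q> = 84/5

Expand the product: p(x)·q(x) = -3*x^4 - 3*x^3 + 9*x^2 - 12*x + 6.
∫_{-1}^{1} of each monomial x^k gives [2/(k+1) if k even, 0 if k odd]. Integrating term-by-term (or equivalently evaluating the antiderivative F(x) = -3*x^5/5 - 3*x^4/4 + 3*x^3 - 6*x^2 + 6*x at the endpoints):
  F(1) − F(−1) = 33/20 − (-303/20) = 84/5.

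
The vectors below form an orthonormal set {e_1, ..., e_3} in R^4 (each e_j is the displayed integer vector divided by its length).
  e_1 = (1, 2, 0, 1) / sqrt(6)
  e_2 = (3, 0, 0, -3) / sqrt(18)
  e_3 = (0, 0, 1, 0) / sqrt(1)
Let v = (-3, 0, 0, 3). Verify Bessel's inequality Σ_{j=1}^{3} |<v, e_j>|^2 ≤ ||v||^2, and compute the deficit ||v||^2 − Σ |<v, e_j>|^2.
Σ |<v, e_j>|^2 = 18; ||v||^2 = 18; deficit = 0

Write each e_j = u_j / sqrt(<u_j, u_j>) where u_j is the displayed integer vector. Then <v, e_j> = <v, u_j> / sqrt(<u_j, u_j>), so |<v, e_j>|^2 = <v, u_j>^2 / <u_j, u_j>.
Coefficients: <v, e_1> = 0/sqrt(6), <v, e_2> = -18/sqrt(18), <v, e_3> = 0/sqrt(1).
Square and sum: Σ |<v, e_j>|^2 = 18.
Compute ||v||^2 = v·v = 18.
Deficit = 18 − 18 = 0 ≥ 0, confirming Bessel's inequality. (The deficit equals ||v − Σ <v,e_j> e_j||^2, the squared distance from v to span{e_j}.)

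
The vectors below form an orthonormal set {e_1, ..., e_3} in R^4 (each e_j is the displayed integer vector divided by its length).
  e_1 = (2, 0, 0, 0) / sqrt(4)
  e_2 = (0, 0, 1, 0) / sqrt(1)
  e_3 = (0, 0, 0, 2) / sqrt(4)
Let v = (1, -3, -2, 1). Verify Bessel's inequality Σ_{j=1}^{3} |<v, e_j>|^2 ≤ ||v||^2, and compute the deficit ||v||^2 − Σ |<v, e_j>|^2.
Σ |<v, e_j>|^2 = 6; ||v||^2 = 15; deficit = 9

Write each e_j = u_j / sqrt(<u_j, u_j>) where u_j is the displayed integer vector. Then <v, e_j> = <v, u_j> / sqrt(<u_j, u_j>), so |<v, e_j>|^2 = <v, u_j>^2 / <u_j, u_j>.
Coefficients: <v, e_1> = 2/sqrt(4), <v, e_2> = -2/sqrt(1), <v, e_3> = 2/sqrt(4).
Square and sum: Σ |<v, e_j>|^2 = 6.
Compute ||v||^2 = v·v = 15.
Deficit = 15 − 6 = 9 ≥ 0, confirming Bessel's inequality. (The deficit equals ||v − Σ <v,e_j> e_j||^2, the squared distance from v to span{e_j}.)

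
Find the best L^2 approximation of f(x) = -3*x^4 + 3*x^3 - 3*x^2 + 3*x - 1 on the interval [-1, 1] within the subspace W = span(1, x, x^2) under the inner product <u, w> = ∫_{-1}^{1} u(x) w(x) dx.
g(x) = -39*x^2/7 + 24*x/5 - 26/35

The best approximation g ∈ W is the orthogonal projection of f onto W. Writing g = a_0 + a_1 x + a_2 x^2, the coefficients solve the normal equations G · a = b where
  G_{ij} = <φ_i, φ_j> and b_i = <f, φ_i>, with φ_0 = 1, φ_1 = x, φ_2 = x^2.
G =
  [2, 0, 2/3]
  [0, 2/3, 0]
  [2/3, 0, 2/5],
b = (-26/5, 16/5, -286/105).
Solving gives a_0 = -26/35, a_1 = 24/5, a_2 = -39/7, so
  g(x) = -39*x^2/7 + 24*x/5 - 26/35.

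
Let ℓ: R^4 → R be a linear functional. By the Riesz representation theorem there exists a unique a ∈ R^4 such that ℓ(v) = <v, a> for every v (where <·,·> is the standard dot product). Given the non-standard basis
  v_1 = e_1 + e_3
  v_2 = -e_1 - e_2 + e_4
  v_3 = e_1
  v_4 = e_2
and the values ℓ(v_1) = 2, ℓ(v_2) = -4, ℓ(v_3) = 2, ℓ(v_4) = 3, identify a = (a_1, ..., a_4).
a = (2, 3, 0, 1)

Write a = (a_1, ..., a_4) in the standard basis. For each basis vector v_i, ℓ(v_i) = <v_i, a> is a linear equation in the a_j's. Collect the n equations into a matrix system V a = ℓ, where row i of V is v_i (expressed in the standard basis). Since V is invertible (lower-triangular with 1s on the diagonal, up to permutation), solve by back-substitution:
  V =
[[1, 0, 1, 0],
 [-1, -1, 0, 1],
 [1, 0, 0, 0],
 [0, 1, 0, 0]]
  V a = (2, -4, 2, 3)
Solving gives a = (2, 3, 0, 1).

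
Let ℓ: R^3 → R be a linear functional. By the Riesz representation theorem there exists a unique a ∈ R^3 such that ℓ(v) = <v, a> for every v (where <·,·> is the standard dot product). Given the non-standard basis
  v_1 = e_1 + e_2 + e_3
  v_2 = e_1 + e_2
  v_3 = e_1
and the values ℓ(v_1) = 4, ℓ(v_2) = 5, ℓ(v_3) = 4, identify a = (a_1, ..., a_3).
a = (4, 1, -1)

Write a = (a_1, ..., a_3) in the standard basis. For each basis vector v_i, ℓ(v_i) = <v_i, a> is a linear equation in the a_j's. Collect the n equations into a matrix system V a = ℓ, where row i of V is v_i (expressed in the standard basis). Since V is invertible (lower-triangular with 1s on the diagonal, up to permutation), solve by back-substitution:
  V =
[[1, 1, 1],
 [1, 1, 0],
 [1, 0, 0]]
  V a = (4, 5, 4)
Solving gives a = (4, 1, -1).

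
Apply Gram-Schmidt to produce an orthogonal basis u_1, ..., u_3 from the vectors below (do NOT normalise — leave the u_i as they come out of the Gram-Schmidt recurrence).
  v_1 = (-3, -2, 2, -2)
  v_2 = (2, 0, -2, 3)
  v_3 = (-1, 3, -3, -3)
Orthogonal basis:
  u_1 = (-3, -2, 2, -2)
  u_2 = (-2/7, -32/21, -10/21, 31/21)
  u_3 = (-188/101, 41/101, -347/101, -106/101)

Apply the Gram-Schmidt recurrence
  u_1 = v_1
  u_i = v_i − Σ_{j<i} ((v_i · u_j) / (u_j · u_j)) · u_j.

Step by step this gives:
  u_1 = (-3, -2, 2, -2)
  u_2 = (-2/7, -32/21, -10/21, 31/21)
  u_3 = (-188/101, 41/101, -347/101, -106/101)

Orthogonality check:
  u_2 · u_1 = 0 (should be 0)
  u_3 · u_1 = 0 (should be 0)
  u_3 · u_2 = 0 (should be 0)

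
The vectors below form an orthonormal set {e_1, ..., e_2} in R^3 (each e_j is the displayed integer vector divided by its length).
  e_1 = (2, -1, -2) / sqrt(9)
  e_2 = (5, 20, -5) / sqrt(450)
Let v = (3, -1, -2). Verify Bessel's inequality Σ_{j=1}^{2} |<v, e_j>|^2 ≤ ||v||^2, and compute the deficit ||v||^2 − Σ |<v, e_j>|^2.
Σ |<v, e_j>|^2 = 27/2; ||v||^2 = 14; deficit = 1/2

Write each e_j = u_j / sqrt(<u_j, u_j>) where u_j is the displayed integer vector. Then <v, e_j> = <v, u_j> / sqrt(<u_j, u_j>), so |<v, e_j>|^2 = <v, u_j>^2 / <u_j, u_j>.
Coefficients: <v, e_1> = 11/sqrt(9), <v, e_2> = 5/sqrt(450).
Square and sum: Σ |<v, e_j>|^2 = 27/2.
Compute ||v||^2 = v·v = 14.
Deficit = 14 − 27/2 = 1/2 ≥ 0, confirming Bessel's inequality. (The deficit equals ||v − Σ <v,e_j> e_j||^2, the squared distance from v to span{e_j}.)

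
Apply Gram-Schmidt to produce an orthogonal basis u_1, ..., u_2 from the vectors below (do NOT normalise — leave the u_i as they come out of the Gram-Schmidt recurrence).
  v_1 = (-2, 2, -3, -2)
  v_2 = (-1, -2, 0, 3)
Orthogonal basis:
  u_1 = (-2, 2, -3, -2)
  u_2 = (-37/21, -26/21, -8/7, 47/21)

Apply the Gram-Schmidt recurrence
  u_1 = v_1
  u_i = v_i − Σ_{j<i} ((v_i · u_j) / (u_j · u_j)) · u_j.

Step by step this gives:
  u_1 = (-2, 2, -3, -2)
  u_2 = (-37/21, -26/21, -8/7, 47/21)

Orthogonality check:
  u_2 · u_1 = 0 (should be 0)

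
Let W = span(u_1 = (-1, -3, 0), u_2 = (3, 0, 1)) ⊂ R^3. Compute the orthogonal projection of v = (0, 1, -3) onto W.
proj_W(v) = (-6/7, 9/7, -3/7)

Set up U = [u_1 | ... | u_2] ∈ R^(3×2). The projector onto W = col(U) is P = U (U^T U)^(-1) U^T.
Compute U^T U =
  [10, -3]
  [-3, 10],
and U^T v = (-3, -3).
Solve U^T U · c = U^T v for the coefficients: c = (-3/7, -3/7). The projection is proj_W(v) = U c.
Check: (v - proj_W(v)) · u_1 = 0  (should be 0).
Check: (v - proj_W(v)) · u_2 = 0  (should be 0).
Result: proj_W(v) = (-6/7, 9/7, -3/7).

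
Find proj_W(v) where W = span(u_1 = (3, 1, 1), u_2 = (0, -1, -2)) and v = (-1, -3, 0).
proj_W(v) = (-63/46, -18/23, -51/46)

Set up U = [u_1 | ... | u_2] ∈ R^(3×2). The projector onto W = col(U) is P = U (U^T U)^(-1) U^T.
Compute U^T U =
  [11, -3]
  [-3, 5],
and U^T v = (-6, 3).
Solve U^T U · c = U^T v for the coefficients: c = (-21/46, 15/46). The projection is proj_W(v) = U c.
Check: (v - proj_W(v)) · u_1 = 0  (should be 0).
Check: (v - proj_W(v)) · u_2 = 0  (should be 0).
Result: proj_W(v) = (-63/46, -18/23, -51/46).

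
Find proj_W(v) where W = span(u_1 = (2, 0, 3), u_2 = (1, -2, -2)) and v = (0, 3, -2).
proj_W(v) = (-174/101, 100/101, -86/101)

Set up U = [u_1 | ... | u_2] ∈ R^(3×2). The projector onto W = col(U) is P = U (U^T U)^(-1) U^T.
Compute U^T U =
  [13, -4]
  [-4, 9],
and U^T v = (-6, -2).
Solve U^T U · c = U^T v for the coefficients: c = (-62/101, -50/101). The projection is proj_W(v) = U c.
Check: (v - proj_W(v)) · u_1 = 0  (should be 0).
Check: (v - proj_W(v)) · u_2 = 0  (should be 0).
Result: proj_W(v) = (-174/101, 100/101, -86/101).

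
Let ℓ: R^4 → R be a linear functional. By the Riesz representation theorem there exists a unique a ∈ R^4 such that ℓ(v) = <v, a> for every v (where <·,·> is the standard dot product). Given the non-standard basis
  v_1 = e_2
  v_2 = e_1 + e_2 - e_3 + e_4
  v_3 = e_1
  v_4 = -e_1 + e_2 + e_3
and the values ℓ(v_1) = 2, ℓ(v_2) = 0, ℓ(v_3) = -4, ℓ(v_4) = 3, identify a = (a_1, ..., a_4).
a = (-4, 2, -3, -1)

Write a = (a_1, ..., a_4) in the standard basis. For each basis vector v_i, ℓ(v_i) = <v_i, a> is a linear equation in the a_j's. Collect the n equations into a matrix system V a = ℓ, where row i of V is v_i (expressed in the standard basis). Since V is invertible (lower-triangular with 1s on the diagonal, up to permutation), solve by back-substitution:
  V =
[[0, 1, 0, 0],
 [1, 1, -1, 1],
 [1, 0, 0, 0],
 [-1, 1, 1, 0]]
  V a = (2, 0, -4, 3)
Solving gives a = (-4, 2, -3, -1).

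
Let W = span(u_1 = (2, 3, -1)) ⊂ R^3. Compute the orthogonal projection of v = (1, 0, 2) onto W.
proj_W(v) = (0, 0, 0)

Set up U = [u_1 | ... | u_1] ∈ R^(3×1). The projector onto W = col(U) is P = U (U^T U)^(-1) U^T.
Compute U^T U =
  [14],
and U^T v = (0).
Solve U^T U · c = U^T v for the coefficients: c = (0). The projection is proj_W(v) = U c.
Check: (v - proj_W(v)) · u_1 = 0  (should be 0).
Result: proj_W(v) = (0, 0, 0).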